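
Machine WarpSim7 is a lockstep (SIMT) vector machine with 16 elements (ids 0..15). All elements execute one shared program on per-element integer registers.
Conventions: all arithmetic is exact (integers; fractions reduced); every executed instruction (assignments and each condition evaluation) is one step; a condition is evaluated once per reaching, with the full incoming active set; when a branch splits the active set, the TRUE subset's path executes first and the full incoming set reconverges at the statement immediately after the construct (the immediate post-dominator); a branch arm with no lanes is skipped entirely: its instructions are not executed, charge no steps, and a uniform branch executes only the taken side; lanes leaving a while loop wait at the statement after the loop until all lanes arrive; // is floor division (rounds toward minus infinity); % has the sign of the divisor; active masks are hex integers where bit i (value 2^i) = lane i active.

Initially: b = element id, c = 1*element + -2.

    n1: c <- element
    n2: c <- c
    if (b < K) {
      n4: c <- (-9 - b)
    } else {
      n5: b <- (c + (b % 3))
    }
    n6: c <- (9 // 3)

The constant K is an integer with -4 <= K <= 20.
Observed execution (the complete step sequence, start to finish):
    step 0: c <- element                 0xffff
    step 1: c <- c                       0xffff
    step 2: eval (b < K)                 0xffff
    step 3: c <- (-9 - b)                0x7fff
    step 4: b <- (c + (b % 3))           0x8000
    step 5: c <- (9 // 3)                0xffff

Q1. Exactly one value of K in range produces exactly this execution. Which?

Answer: K = 15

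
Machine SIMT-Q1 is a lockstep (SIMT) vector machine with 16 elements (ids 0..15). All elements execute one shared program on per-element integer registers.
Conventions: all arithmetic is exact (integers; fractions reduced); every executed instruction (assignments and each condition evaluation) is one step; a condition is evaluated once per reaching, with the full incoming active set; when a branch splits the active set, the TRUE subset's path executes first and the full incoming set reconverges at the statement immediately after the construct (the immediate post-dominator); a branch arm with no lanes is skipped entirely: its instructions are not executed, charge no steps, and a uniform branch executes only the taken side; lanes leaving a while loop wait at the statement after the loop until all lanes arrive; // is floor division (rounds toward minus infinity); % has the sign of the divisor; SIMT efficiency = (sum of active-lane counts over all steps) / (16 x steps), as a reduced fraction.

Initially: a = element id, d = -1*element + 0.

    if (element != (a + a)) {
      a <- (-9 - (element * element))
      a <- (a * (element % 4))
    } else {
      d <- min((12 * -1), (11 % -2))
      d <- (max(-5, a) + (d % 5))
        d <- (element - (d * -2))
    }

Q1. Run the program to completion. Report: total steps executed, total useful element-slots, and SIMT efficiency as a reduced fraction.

Answer: 6 steps, 49 useful, 49/96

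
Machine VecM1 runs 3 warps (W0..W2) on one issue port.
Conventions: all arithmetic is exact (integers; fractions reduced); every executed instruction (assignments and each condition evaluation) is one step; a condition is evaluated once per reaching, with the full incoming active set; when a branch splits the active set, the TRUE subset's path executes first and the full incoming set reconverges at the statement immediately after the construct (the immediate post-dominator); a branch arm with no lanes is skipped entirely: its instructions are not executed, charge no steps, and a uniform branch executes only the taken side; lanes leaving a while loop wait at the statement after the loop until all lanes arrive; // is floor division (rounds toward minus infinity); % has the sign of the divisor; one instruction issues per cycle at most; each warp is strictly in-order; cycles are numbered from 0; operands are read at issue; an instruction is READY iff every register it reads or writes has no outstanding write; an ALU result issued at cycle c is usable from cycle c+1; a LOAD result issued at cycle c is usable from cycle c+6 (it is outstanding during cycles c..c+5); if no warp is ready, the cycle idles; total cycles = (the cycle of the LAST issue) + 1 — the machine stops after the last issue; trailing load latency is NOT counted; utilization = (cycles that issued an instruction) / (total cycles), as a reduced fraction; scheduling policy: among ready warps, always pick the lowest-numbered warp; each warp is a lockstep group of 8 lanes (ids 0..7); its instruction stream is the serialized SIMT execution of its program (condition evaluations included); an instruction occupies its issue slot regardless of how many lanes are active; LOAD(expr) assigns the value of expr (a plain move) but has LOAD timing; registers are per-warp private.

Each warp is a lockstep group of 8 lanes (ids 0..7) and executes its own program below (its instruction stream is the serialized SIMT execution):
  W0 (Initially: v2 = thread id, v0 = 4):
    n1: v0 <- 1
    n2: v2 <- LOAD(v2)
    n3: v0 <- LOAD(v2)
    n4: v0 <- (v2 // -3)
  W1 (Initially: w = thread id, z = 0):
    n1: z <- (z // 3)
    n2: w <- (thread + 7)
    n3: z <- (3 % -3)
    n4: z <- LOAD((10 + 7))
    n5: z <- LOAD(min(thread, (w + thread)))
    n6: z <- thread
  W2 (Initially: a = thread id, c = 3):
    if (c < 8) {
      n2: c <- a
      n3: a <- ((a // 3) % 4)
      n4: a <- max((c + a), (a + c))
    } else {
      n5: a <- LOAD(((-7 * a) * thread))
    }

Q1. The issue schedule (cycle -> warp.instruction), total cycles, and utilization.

cycle 0: W0.I0
cycle 1: W0.I1
cycle 2: W1.I0
cycle 3: W1.I1
cycle 4: W1.I2
cycle 5: W1.I3
cycle 6: W2.I0
cycle 7: W0.I2
cycle 8: W2.I1
cycle 9: W2.I2
cycle 10: W2.I3
cycle 11: W1.I4
cycle 12: idle
cycle 13: W0.I3
cycle 14: idle
cycle 15: idle
cycle 16: idle
cycle 17: W1.I5

Answer: 18 cycles, utilization 7/9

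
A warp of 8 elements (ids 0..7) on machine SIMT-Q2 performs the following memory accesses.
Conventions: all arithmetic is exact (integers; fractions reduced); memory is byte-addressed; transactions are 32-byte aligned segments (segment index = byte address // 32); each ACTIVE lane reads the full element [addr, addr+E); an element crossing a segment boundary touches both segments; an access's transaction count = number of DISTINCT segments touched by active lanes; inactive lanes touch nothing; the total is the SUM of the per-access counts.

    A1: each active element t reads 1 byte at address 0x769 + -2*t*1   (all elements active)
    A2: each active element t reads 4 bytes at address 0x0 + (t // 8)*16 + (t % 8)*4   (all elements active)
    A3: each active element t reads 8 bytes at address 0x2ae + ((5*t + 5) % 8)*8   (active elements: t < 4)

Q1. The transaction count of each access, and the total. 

A1: 2 transactions
A2: 1 transaction
A3: 3 transactions

Answer: 2,1,3; total 6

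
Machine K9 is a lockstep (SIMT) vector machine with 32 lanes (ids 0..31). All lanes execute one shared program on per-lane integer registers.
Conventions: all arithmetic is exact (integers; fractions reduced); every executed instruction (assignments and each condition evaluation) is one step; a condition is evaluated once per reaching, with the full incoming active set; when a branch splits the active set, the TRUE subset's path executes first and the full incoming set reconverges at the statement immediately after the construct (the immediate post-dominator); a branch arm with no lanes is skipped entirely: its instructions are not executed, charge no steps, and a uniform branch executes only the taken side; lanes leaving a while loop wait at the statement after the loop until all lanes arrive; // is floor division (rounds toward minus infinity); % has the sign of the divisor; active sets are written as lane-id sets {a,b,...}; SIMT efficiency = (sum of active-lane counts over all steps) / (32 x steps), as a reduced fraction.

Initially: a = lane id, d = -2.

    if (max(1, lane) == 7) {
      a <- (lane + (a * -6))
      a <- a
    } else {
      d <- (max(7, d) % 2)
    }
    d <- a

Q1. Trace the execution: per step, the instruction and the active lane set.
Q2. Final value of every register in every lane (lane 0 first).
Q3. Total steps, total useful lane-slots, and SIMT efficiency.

step 0: eval (max(1, lane) == 7)     {0,1,2,3,4,5,6,7,8,9,10,11,12,13,14,15,16,17,18,19,20,21,22,23,24,25,26,27,28,29,30,31}
step 1: a <- (lane + (a * -6))       {7}
step 2: a <- a                       {7}
step 3: d <- (max(7, d) % 2)         {0,1,2,3,4,5,6,8,9,10,11,12,13,14,15,16,17,18,19,20,21,22,23,24,25,26,27,28,29,30,31}
step 4: d <- a                       {0,1,2,3,4,5,6,7,8,9,10,11,12,13,14,15,16,17,18,19,20,21,22,23,24,25,26,27,28,29,30,31}

Answer: 5 steps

a: 0,1,2,3,4,5,6,-35,8,9,10,11,12,13,14,15,16,17,18,19,20,21,22,23,24,25,26,27,28,29,30,31
d: 0,1,2,3,4,5,6,-35,8,9,10,11,12,13,14,15,16,17,18,19,20,21,22,23,24,25,26,27,28,29,30,31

steps = 5; useful = 97; efficiency = 97/160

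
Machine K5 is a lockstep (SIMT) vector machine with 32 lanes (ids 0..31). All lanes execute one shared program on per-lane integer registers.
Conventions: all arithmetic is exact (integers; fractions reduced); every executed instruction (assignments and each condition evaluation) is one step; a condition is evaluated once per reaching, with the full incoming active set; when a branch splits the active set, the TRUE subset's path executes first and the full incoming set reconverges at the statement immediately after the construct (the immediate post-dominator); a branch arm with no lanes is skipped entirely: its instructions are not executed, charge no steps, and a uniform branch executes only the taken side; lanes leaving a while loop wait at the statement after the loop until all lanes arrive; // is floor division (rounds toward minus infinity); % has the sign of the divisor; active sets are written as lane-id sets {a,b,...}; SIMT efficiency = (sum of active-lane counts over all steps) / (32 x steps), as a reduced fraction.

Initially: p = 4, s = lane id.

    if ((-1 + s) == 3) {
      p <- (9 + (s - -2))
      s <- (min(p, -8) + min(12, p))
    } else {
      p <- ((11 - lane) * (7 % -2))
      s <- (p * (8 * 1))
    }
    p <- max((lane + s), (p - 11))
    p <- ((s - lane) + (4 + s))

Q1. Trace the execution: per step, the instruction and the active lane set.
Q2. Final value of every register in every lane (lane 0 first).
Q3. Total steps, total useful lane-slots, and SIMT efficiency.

step 0: eval ((-1 + s) == 3)         {0,1,2,3,4,5,6,7,8,9,10,11,12,13,14,15,16,17,18,19,20,21,22,23,24,25,26,27,28,29,30,31}
step 1: p <- (9 + (s - -2))          {4}
step 2: s <- (min(p, -8) + min(12, p)) {4}
step 3: p <- ((11 - lane) * (7 % -2)) {0,1,2,3,5,6,7,8,9,10,11,12,13,14,15,16,17,18,19,20,21,22,23,24,25,26,27,28,29,30,31}
step 4: s <- (p * (8 * 1))           {0,1,2,3,5,6,7,8,9,10,11,12,13,14,15,16,17,18,19,20,21,22,23,24,25,26,27,28,29,30,31}
step 5: p <- max((lane + s), (p - 11)) {0,1,2,3,4,5,6,7,8,9,10,11,12,13,14,15,16,17,18,19,20,21,22,23,24,25,26,27,28,29,30,31}
step 6: p <- ((s - lane) + (4 + s))  {0,1,2,3,4,5,6,7,8,9,10,11,12,13,14,15,16,17,18,19,20,21,22,23,24,25,26,27,28,29,30,31}

Answer: 7 steps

p: -172,-157,-142,-127,8,-97,-82,-67,-52,-37,-22,-7,8,23,38,53,68,83,98,113,128,143,158,173,188,203,218,233,248,263,278,293
s: -88,-80,-72,-64,4,-48,-40,-32,-24,-16,-8,0,8,16,24,32,40,48,56,64,72,80,88,96,104,112,120,128,136,144,152,160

steps = 7; useful = 160; efficiency = 160/224 = 5/7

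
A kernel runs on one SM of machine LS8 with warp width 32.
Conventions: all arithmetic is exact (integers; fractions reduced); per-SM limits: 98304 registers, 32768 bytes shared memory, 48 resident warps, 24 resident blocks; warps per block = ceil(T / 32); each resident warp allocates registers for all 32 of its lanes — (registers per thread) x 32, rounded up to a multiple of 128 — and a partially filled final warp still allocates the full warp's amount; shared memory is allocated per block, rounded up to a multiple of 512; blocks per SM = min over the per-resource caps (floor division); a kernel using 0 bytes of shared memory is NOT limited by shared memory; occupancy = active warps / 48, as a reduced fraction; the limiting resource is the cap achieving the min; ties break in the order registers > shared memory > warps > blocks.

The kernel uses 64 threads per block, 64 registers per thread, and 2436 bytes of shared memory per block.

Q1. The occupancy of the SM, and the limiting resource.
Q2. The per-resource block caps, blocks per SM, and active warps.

Answer: occupancy 1/2, limited by shared memory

registers: 24 blocks
shared memory: 12 blocks
warps: 24 blocks
blocks: 24 blocks

Answer: 12 blocks, 24 active warps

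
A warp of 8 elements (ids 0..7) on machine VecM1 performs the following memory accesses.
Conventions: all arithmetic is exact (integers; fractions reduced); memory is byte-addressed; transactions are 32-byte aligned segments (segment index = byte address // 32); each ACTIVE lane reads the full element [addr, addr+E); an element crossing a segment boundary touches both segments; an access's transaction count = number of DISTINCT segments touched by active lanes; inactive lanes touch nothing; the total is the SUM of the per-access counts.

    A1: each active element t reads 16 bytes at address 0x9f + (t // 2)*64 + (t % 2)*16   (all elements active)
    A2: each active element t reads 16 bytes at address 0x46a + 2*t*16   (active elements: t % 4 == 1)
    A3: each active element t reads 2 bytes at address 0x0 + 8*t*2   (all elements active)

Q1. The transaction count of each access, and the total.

A1: 8 transactions
A2: 2 transactions
A3: 4 transactions

Answer: 8,2,4; total 14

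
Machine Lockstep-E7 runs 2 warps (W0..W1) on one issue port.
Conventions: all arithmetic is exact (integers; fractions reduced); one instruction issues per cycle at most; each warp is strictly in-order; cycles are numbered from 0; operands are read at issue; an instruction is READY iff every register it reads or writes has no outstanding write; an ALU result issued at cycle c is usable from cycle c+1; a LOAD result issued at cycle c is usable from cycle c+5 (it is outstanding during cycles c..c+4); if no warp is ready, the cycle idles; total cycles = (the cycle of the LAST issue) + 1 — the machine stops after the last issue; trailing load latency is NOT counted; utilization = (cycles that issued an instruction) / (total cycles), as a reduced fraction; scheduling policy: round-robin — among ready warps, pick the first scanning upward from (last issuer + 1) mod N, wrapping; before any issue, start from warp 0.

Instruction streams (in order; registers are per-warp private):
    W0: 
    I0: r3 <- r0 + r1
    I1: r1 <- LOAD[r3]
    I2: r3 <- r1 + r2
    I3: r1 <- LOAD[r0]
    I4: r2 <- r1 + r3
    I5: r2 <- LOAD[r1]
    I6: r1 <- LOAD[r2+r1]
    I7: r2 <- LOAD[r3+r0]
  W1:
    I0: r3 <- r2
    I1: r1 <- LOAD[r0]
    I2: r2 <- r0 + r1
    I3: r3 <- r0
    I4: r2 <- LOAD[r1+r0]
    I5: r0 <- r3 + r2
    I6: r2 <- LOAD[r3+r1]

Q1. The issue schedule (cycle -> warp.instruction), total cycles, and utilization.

cycle 0: W0.I0
cycle 1: W1.I0
cycle 2: W0.I1
cycle 3: W1.I1
cycle 4: idle
cycle 5: idle
cycle 6: idle
cycle 7: W0.I2
cycle 8: W1.I2
cycle 9: W0.I3
cycle 10: W1.I3
cycle 11: W1.I4
cycle 12: idle
cycle 13: idle
cycle 14: W0.I4
cycle 15: W0.I5
cycle 16: W1.I5
cycle 17: W1.I6
cycle 18: idle
cycle 19: idle
cycle 20: W0.I6
cycle 21: W0.I7

Answer: 22 cycles, utilization 15/22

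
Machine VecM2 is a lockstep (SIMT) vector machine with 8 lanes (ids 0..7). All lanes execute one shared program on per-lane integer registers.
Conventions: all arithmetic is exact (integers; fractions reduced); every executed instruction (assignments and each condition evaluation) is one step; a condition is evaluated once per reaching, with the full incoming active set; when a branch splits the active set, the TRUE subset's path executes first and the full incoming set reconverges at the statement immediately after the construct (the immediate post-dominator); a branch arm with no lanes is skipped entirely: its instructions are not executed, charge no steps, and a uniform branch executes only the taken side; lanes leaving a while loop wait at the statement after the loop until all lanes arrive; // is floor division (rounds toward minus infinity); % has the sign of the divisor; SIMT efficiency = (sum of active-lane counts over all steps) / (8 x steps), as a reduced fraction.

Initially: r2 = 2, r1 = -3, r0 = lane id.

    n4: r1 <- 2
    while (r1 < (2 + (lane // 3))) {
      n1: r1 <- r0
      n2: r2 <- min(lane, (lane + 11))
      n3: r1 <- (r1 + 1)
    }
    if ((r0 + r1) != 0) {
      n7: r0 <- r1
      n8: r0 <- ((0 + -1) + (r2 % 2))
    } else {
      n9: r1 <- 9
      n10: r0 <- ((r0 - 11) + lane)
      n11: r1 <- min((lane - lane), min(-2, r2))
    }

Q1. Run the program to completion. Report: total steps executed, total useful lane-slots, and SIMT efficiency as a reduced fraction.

Answer: 9 steps, 60 useful, 5/6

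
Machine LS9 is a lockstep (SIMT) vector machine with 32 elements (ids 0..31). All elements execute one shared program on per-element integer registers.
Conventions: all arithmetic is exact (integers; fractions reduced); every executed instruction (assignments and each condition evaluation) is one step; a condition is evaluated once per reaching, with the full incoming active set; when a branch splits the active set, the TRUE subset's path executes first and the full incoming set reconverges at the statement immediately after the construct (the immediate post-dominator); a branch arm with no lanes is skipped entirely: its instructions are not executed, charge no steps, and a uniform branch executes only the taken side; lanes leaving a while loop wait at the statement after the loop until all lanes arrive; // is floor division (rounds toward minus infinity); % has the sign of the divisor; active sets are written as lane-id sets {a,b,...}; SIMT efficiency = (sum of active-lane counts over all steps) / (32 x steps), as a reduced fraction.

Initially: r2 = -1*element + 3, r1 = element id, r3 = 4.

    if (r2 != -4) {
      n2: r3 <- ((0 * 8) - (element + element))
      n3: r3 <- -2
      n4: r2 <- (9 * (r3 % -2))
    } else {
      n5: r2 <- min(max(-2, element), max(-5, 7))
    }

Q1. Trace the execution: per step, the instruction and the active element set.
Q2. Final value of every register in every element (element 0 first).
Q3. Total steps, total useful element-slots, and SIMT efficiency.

step 0: eval (r2 != -4)              {0,1,2,3,4,5,6,7,8,9,10,11,12,13,14,15,16,17,18,19,20,21,22,23,24,25,26,27,28,29,30,31}
step 1: r3 <- ((0 * 8) - (element + element)) {0,1,2,3,4,5,6,8,9,10,11,12,13,14,15,16,17,18,19,20,21,22,23,24,25,26,27,28,29,30,31}
step 2: r3 <- -2                     {0,1,2,3,4,5,6,8,9,10,11,12,13,14,15,16,17,18,19,20,21,22,23,24,25,26,27,28,29,30,31}
step 3: r2 <- (9 * (r3 % -2))        {0,1,2,3,4,5,6,8,9,10,11,12,13,14,15,16,17,18,19,20,21,22,23,24,25,26,27,28,29,30,31}
step 4: r2 <- min(max(-2, element), max(-5, 7)) {7}

Answer: 5 steps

r2: 0,0,0,0,0,0,0,7,0,0,0,0,0,0,0,0,0,0,0,0,0,0,0,0,0,0,0,0,0,0,0,0
r1: 0,1,2,3,4,5,6,7,8,9,10,11,12,13,14,15,16,17,18,19,20,21,22,23,24,25,26,27,28,29,30,31
r3: -2,-2,-2,-2,-2,-2,-2,4,-2,-2,-2,-2,-2,-2,-2,-2,-2,-2,-2,-2,-2,-2,-2,-2,-2,-2,-2,-2,-2,-2,-2,-2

steps = 5; useful = 126; efficiency = 126/160 = 63/80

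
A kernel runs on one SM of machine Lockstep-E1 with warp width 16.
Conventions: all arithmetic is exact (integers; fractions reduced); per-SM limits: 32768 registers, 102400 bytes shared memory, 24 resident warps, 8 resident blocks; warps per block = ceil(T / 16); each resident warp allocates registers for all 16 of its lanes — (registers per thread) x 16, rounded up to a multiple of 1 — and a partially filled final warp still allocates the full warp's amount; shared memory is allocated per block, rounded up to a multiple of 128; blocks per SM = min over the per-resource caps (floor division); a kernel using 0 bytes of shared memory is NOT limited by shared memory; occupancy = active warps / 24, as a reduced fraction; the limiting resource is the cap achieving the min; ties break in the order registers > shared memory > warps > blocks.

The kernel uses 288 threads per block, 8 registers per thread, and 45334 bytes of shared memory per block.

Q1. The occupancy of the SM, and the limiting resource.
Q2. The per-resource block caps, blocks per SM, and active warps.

Answer: occupancy 3/4, limited by warps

registers: 14 blocks
shared memory: 2 blocks
warps: 1 block
blocks: 8 blocks

Answer: 1 block, 18 active warps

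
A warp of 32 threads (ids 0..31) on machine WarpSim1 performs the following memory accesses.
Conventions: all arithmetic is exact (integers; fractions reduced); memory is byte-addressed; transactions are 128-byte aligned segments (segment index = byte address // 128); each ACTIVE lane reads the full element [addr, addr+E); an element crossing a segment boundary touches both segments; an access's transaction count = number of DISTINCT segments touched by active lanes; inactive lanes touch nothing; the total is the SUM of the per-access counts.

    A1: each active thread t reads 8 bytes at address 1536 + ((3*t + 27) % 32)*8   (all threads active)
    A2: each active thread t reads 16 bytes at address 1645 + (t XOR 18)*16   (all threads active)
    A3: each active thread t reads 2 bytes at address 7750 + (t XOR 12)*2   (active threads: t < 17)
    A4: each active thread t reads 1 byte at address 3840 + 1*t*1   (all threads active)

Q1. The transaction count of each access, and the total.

A1: 2 transactions
A2: 5 transactions
A3: 1 transaction
A4: 1 transaction

Answer: 2,5,1,1; total 9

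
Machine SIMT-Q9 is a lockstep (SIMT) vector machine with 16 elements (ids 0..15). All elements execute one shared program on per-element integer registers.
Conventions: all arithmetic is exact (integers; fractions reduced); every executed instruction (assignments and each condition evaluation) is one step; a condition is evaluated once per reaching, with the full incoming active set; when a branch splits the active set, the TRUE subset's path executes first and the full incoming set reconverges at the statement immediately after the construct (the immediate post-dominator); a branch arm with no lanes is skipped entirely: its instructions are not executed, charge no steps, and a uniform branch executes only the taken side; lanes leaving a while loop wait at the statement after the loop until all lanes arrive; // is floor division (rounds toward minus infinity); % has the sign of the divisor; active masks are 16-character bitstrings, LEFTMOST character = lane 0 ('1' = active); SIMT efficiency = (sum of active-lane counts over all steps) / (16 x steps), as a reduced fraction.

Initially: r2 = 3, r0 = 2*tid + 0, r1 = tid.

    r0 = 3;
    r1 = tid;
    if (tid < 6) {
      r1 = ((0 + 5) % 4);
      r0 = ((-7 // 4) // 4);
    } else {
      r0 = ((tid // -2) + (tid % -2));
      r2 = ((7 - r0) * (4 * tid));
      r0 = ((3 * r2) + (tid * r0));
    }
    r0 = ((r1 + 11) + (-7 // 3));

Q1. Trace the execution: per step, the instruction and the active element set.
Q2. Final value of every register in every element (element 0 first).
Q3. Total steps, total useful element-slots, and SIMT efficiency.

step 0: r0 <- 3                      1111111111111111
step 1: r1 <- tid                    1111111111111111
step 2: eval (tid < 6)               1111111111111111
step 3: r1 <- ((0 + 5) % 4)          1111110000000000
step 4: r0 <- ((-7 // 4) // 4)       1111110000000000
step 5: r0 <- ((tid // -2) + (tid % -2)) 0000001111111111
step 6: r2 <- ((7 - r0) * (4 * tid)) 0000001111111111
step 7: r0 <- ((3 * r2) + (tid * r0)) 0000001111111111
step 8: r0 <- ((r1 + 11) + (-7 // 3)) 1111111111111111

Answer: 9 steps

r2: 3,3,3,3,3,3,240,336,352,468,480,616,624,780,784,960
r0: 9,9,9,9,9,9,14,15,16,17,18,19,20,21,22,23
r1: 1,1,1,1,1,1,6,7,8,9,10,11,12,13,14,15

steps = 9; useful = 106; efficiency = 106/144 = 53/72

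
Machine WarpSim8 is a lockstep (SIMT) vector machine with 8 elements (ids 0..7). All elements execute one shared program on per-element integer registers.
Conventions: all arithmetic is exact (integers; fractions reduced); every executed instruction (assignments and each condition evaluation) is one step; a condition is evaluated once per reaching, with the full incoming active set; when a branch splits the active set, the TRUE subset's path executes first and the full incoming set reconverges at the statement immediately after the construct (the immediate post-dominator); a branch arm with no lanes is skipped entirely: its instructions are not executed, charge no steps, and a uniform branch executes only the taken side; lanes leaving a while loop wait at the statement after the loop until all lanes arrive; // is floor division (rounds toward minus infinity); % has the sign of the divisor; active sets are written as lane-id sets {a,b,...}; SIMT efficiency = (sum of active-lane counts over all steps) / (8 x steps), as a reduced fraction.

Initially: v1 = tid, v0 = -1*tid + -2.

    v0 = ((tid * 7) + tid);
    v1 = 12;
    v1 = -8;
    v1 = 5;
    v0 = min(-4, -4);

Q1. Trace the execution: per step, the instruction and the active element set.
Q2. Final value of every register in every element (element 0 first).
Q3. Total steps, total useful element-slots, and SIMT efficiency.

step 0: v0 <- ((tid * 7) + tid)      {0,1,2,3,4,5,6,7}
step 1: v1 <- 12                     {0,1,2,3,4,5,6,7}
step 2: v1 <- -8                     {0,1,2,3,4,5,6,7}
step 3: v1 <- 5                      {0,1,2,3,4,5,6,7}
step 4: v0 <- min(-4, -4)            {0,1,2,3,4,5,6,7}

Answer: 5 steps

v1: 5,5,5,5,5,5,5,5
v0: -4,-4,-4,-4,-4,-4,-4,-4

steps = 5; useful = 40; efficiency = 40/40 = 1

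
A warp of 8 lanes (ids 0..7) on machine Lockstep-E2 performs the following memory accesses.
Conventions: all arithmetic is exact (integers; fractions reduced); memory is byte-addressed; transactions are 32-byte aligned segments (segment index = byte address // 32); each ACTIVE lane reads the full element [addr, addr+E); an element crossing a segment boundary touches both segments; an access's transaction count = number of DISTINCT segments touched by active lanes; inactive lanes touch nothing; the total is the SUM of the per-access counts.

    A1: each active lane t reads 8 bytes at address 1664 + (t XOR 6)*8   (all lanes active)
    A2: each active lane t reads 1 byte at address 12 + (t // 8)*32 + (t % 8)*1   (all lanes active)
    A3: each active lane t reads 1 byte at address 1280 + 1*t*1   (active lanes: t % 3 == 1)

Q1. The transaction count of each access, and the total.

A1: 2 transactions
A2: 1 transaction
A3: 1 transaction

Answer: 2,1,1; total 4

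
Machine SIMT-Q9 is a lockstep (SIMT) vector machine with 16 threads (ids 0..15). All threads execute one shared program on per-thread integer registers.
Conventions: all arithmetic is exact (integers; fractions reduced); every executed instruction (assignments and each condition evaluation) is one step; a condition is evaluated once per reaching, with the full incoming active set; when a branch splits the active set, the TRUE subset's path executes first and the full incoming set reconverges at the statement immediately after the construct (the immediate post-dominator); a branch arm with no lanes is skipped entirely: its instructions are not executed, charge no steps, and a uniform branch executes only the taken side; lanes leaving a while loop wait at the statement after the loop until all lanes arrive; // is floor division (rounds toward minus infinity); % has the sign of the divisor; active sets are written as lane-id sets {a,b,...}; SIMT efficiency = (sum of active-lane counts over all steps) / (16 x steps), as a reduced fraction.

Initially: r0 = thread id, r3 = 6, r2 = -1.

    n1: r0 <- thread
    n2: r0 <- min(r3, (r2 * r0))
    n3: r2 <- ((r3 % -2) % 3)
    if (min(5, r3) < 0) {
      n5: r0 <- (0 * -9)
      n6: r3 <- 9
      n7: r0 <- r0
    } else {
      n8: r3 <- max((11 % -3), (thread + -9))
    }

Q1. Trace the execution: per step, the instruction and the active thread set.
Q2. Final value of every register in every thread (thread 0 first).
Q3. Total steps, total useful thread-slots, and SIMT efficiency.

step 0: r0 <- thread                 {0,1,2,3,4,5,6,7,8,9,10,11,12,13,14,15}
step 1: r0 <- min(r3, (r2 * r0))     {0,1,2,3,4,5,6,7,8,9,10,11,12,13,14,15}
step 2: r2 <- ((r3 % -2) % 3)        {0,1,2,3,4,5,6,7,8,9,10,11,12,13,14,15}
step 3: eval (min(5, r3) < 0)        {0,1,2,3,4,5,6,7,8,9,10,11,12,13,14,15}
step 4: r3 <- max((11 % -3), (thread + -9)) {0,1,2,3,4,5,6,7,8,9,10,11,12,13,14,15}

Answer: 5 steps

r0: 0,-1,-2,-3,-4,-5,-6,-7,-8,-9,-10,-11,-12,-13,-14,-15
r3: -1,-1,-1,-1,-1,-1,-1,-1,-1,0,1,2,3,4,5,6
r2: 0,0,0,0,0,0,0,0,0,0,0,0,0,0,0,0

steps = 5; useful = 80; efficiency = 80/80 = 1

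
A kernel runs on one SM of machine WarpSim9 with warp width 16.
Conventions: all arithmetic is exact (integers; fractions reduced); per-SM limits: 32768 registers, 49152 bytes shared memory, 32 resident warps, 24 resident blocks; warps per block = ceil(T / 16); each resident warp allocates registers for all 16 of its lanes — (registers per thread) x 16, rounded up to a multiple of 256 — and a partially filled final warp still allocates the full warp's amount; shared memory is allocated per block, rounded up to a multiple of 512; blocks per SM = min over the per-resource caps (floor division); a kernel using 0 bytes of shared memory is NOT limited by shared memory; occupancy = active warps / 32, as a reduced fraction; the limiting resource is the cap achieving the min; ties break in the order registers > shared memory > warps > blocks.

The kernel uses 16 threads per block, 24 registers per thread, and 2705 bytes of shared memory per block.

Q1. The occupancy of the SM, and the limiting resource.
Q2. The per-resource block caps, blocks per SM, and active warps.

Answer: occupancy 1/2, limited by shared memory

registers: 64 blocks
shared memory: 16 blocks
warps: 32 blocks
blocks: 24 blocks

Answer: 16 blocks, 16 active warps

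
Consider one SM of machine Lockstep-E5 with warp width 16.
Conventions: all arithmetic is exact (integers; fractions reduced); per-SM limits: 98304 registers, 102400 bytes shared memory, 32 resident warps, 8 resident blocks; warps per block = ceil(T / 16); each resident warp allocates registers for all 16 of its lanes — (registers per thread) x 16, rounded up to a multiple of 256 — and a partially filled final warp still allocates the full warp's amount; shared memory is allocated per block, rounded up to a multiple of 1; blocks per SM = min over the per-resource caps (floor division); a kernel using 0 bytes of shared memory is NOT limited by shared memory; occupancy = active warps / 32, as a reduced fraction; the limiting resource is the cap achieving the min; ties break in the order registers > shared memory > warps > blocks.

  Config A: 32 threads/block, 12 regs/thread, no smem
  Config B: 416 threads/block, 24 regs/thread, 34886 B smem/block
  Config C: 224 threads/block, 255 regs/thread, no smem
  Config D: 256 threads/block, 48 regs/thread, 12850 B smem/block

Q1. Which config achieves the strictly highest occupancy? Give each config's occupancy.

occupancies: A 1/2, B 13/16, C 7/16, D 1

Answer: D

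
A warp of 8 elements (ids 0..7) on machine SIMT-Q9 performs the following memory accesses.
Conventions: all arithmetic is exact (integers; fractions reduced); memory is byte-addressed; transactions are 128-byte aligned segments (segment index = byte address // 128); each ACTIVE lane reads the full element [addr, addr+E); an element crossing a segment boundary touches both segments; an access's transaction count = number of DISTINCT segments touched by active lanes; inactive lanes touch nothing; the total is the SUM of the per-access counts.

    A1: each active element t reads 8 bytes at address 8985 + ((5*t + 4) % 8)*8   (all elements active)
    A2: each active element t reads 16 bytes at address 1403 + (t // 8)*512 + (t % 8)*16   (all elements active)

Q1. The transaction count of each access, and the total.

A1: 1 transaction
A2: 2 transactions

Answer: 1,2; total 3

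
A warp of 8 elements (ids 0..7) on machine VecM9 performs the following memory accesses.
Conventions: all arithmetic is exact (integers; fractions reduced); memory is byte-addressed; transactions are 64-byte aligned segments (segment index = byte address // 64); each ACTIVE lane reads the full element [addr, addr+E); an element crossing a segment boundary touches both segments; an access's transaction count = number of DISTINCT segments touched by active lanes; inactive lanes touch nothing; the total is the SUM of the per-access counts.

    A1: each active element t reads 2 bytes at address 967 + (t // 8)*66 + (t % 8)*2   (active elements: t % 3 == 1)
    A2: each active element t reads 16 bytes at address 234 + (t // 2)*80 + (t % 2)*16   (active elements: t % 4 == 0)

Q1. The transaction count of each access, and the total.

A1: 1 transaction
A2: 2 transactions

Answer: 1,2; total 3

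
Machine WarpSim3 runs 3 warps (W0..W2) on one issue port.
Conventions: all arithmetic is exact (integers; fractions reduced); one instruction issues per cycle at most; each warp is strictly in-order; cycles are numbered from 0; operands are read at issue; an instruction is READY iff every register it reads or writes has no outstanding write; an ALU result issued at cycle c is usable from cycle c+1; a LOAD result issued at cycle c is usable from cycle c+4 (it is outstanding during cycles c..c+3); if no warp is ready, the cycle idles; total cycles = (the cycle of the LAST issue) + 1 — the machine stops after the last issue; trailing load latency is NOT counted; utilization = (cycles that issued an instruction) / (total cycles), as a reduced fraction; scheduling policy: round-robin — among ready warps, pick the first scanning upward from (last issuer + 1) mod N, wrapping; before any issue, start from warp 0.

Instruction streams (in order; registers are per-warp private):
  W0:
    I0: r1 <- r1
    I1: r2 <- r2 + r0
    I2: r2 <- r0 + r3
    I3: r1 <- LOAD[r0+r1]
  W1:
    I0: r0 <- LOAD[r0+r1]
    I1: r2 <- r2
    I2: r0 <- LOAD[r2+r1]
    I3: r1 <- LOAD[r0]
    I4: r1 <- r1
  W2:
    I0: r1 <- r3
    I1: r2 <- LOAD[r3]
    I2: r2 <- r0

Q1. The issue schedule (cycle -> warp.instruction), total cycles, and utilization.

cycle 0: W0.I0
cycle 1: W1.I0
cycle 2: W2.I0
cycle 3: W0.I1
cycle 4: W1.I1
cycle 5: W2.I1
cycle 6: W0.I2
cycle 7: W1.I2
cycle 8: W0.I3
cycle 9: W2.I2
cycle 10: idle
cycle 11: W1.I3
cycle 12: idle
cycle 13: idle
cycle 14: idle
cycle 15: W1.I4

Answer: 16 cycles, utilization 3/4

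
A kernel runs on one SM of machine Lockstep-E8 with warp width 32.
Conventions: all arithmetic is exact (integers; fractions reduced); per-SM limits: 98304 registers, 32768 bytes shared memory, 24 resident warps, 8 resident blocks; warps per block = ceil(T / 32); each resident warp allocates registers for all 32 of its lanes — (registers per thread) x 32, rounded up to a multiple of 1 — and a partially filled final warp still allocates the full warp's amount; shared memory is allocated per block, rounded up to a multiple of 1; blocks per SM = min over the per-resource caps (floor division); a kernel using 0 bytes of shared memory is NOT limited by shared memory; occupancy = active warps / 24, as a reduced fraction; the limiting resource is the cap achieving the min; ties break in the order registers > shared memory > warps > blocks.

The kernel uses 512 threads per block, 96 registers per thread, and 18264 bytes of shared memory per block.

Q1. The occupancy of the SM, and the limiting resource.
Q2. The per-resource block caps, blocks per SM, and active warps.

Answer: occupancy 2/3, limited by shared memory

registers: 2 blocks
shared memory: 1 block
warps: 1 block
blocks: 8 blocks

Answer: 1 block, 16 active warps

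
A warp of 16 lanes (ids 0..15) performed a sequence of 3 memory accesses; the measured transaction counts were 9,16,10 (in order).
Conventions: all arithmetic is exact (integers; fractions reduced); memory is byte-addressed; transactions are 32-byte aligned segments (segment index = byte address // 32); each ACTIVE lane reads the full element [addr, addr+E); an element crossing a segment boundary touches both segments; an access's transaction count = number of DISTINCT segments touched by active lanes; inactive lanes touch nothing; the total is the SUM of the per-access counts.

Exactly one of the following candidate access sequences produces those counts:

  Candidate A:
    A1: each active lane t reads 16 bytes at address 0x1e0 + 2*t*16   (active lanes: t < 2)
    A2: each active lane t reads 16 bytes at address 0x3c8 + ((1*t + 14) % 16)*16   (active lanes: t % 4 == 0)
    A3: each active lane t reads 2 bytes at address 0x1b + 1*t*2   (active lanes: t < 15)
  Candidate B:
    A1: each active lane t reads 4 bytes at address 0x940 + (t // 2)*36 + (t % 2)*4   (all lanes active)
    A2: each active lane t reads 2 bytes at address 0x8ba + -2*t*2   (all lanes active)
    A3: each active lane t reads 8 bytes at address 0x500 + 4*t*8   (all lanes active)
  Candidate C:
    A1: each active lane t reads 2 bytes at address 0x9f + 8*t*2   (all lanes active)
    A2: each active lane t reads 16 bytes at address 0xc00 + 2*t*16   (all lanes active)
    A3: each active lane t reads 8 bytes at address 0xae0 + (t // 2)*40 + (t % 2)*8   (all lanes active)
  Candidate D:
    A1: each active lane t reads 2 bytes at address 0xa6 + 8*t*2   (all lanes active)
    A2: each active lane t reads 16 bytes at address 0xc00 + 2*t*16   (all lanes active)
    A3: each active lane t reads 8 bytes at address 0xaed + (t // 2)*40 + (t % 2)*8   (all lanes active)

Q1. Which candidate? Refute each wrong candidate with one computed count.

A: A1 gives 2 transactions, not 9
B: A2 gives 3 transactions, not 16
D: A1 gives 8 transactions, not 9
C: all counts match (9,16,10)

Answer: C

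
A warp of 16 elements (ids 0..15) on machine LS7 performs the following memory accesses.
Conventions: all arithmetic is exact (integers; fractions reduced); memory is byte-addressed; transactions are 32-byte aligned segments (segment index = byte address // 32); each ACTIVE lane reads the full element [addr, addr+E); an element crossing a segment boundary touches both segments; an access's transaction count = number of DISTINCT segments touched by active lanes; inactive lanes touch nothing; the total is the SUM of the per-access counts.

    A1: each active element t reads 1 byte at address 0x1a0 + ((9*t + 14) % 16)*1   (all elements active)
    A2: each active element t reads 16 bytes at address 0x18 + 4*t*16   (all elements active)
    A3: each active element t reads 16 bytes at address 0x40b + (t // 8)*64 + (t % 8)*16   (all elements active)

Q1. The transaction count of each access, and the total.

A1: 1 transaction
A2: 32 transactions
A3: 7 transactions

Answer: 1,32,7; total 40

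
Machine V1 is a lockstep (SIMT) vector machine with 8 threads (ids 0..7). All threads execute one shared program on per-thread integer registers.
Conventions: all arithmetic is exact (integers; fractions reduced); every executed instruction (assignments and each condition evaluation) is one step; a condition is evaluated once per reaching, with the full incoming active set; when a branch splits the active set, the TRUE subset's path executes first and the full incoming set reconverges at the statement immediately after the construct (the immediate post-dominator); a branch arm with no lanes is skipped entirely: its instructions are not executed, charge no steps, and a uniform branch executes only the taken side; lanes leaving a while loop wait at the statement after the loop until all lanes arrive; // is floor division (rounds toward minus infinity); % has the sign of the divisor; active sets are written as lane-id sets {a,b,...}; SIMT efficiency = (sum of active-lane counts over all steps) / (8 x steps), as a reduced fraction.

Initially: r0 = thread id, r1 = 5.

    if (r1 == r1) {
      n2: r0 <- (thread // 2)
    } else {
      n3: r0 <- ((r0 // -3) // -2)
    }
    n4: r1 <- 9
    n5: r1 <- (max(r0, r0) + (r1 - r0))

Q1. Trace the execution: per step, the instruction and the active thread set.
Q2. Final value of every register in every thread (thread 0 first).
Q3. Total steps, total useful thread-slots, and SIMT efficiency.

step 0: eval (r1 == r1)              {0,1,2,3,4,5,6,7}
step 1: r0 <- (thread // 2)          {0,1,2,3,4,5,6,7}
step 2: r1 <- 9                      {0,1,2,3,4,5,6,7}
step 3: r1 <- (max(r0, r0) + (r1 - r0)) {0,1,2,3,4,5,6,7}

Answer: 4 steps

r0: 0,0,1,1,2,2,3,3
r1: 9,9,9,9,9,9,9,9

steps = 4; useful = 32; efficiency = 32/32 = 1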